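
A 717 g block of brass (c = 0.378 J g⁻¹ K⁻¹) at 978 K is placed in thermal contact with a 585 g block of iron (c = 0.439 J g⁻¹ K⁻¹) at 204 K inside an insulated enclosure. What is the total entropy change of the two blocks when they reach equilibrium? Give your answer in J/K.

Energy balance: T_f = (m₁c₁T₁ + m₂c₂T₂)/(m₁c₁ + m₂c₂) = 601.42 K.
ΔS₁ = m₁c₁ ln(T_f/T₁) = 271.026 × ln(601.42/978) = -131.8 J/K.
ΔS₂ = m₂c₂ ln(T_f/T₂) = 256.815 × ln(601.42/204) = 277.7 J/K.
ΔS_total = -131.8 + 277.7 = 146 J/K.

ΔS_total = 146 J/K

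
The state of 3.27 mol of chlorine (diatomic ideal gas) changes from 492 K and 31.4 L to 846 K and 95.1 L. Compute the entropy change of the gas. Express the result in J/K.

Entropy is a state function: ΔS = nC_V ln(T₂/T₁) + nR ln(V₂/V₁), with C_V = 5R/2 = 20.79 J mol⁻¹ K⁻¹ for a diatomic ideal gas.
ΔS = 3.27 × [20.79 × ln(846/492) + 8.314 × ln(95.1/31.4)] = 67 J/K.

ΔS = 67 J/K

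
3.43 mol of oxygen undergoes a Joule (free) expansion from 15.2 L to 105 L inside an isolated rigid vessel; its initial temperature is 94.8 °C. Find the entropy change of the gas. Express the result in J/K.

For an ideal gas in free expansion Q = 0 and W = 0, so T is unchanged.
Entropy is a state function; using a reversible isothermal path, ΔS_gas = nR ln(V₂/V₁) = 3.43 × 8.314 × ln(105/15.2) = 55.1 J/K.

ΔS_gas = 55.1 J/K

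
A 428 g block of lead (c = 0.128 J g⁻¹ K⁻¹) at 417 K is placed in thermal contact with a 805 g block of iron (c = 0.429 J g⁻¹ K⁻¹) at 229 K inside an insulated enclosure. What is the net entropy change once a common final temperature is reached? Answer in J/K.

ΔS_total = 9.79 J/K

Energy balance: T_f = (m₁c₁T₁ + m₂c₂T₂)/(m₁c₁ + m₂c₂) = 254.74 K.
ΔS₁ = m₁c₁ ln(T_f/T₁) = 54.784 × ln(254.74/417) = -27 J/K.
ΔS₂ = m₂c₂ ln(T_f/T₂) = 345.345 × ln(254.74/229) = 36.79 J/K.
ΔS_total = -27 + 36.79 = 9.79 J/K.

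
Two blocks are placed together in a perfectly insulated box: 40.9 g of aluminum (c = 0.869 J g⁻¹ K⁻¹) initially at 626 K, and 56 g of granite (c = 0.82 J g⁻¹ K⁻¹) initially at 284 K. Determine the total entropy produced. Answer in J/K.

ΔS_total = 6.31 J/K

Energy balance: T_f = (m₁c₁T₁ + m₂c₂T₂)/(m₁c₁ + m₂c₂) = 433.22 K.
ΔS₁ = m₁c₁ ln(T_f/T₁) = 35.5421 × ln(433.22/626) = -13.08 J/K.
ΔS₂ = m₂c₂ ln(T_f/T₂) = 45.92 × ln(433.22/284) = 19.39 J/K.
ΔS_total = -13.08 + 19.39 = 6.31 J/K.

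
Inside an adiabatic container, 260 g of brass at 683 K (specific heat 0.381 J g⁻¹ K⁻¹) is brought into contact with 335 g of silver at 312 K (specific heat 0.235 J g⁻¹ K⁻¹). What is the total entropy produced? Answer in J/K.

ΔS_total = 12.8 J/K

Energy balance: T_f = (m₁c₁T₁ + m₂c₂T₂)/(m₁c₁ + m₂c₂) = 518.72 K.
ΔS₁ = m₁c₁ ln(T_f/T₁) = 99.06 × ln(518.72/683) = -27.25 J/K.
ΔS₂ = m₂c₂ ln(T_f/T₂) = 78.725 × ln(518.72/312) = 40.02 J/K.
ΔS_total = -27.25 + 40.02 = 12.8 J/K.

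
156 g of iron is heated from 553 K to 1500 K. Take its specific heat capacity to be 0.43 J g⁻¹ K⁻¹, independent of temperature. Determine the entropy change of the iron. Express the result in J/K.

ΔS = ∫dQ_rev/T = m c ln(T₂/T₁) = 156 × 0.43 × ln(1500/553) = 66.9 J/K.

ΔS = 66.9 J/K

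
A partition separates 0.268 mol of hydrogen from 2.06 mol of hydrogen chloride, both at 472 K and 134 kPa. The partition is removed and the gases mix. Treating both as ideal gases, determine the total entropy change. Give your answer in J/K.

ΔS_mix = 6.91 J/K

Mole fractions: x_A = 0.268/2.33 = 0.115, x_B = 0.885.
ΔS_mix = −R(n_A ln x_A + n_B ln x_B) = −8.314 × (0.268 ln 0.115 + 2.06 ln 0.885) = 6.91 J/K.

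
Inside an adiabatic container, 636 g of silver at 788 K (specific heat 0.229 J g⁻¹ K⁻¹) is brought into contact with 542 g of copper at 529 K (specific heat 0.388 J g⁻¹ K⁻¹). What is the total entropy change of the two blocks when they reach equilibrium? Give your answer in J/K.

ΔS_total = 6.95 J/K

Energy balance: T_f = (m₁c₁T₁ + m₂c₂T₂)/(m₁c₁ + m₂c₂) = 634.98 K.
ΔS₁ = m₁c₁ ln(T_f/T₁) = 145.644 × ln(634.98/788) = -31.45 J/K.
ΔS₂ = m₂c₂ ln(T_f/T₂) = 210.296 × ln(634.98/529) = 38.4 J/K.
ΔS_total = -31.45 + 38.4 = 6.95 J/K.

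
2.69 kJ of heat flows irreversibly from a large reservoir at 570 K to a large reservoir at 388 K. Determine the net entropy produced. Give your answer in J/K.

ΔS_hot = −Q/T_H = −2690/570 = -4.719 J/K and ΔS_cold = +Q/T_C = 2690/388 = 6.933 J/K.
ΔS_total = -4.719 + 6.933 = 2.21 J/K, positive as the second law requires.

ΔS_total = 2.21 J/K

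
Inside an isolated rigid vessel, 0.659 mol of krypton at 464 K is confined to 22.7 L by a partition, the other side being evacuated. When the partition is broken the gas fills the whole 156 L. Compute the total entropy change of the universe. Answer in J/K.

No heat is exchanged and no work is done, so the ideal-gas temperature stays constant.
Entropy is a state function; using a reversible isothermal path, ΔS_gas = nR ln(V₂/V₁) = 0.659 × 8.314 × ln(156/22.7) = 10.6 J/K.
The insulated surroundings exchange no heat, so ΔS_surr = 0 and ΔS_universe = ΔS_gas.

ΔS_universe = 10.6 J/K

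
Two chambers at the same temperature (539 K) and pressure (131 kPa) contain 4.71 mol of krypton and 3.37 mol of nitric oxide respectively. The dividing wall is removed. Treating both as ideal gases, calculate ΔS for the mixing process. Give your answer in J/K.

Mole fractions: x_A = 4.71/8.08 = 0.583, x_B = 0.417.
ΔS_mix = −R(n_A ln x_A + n_B ln x_B) = −8.314 × (4.71 ln 0.583 + 3.37 ln 0.417) = 45.6 J/K.

ΔS_mix = 45.6 J/K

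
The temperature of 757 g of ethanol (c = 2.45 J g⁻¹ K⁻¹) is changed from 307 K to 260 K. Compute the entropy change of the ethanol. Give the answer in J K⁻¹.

ΔS = -308 J/K

ΔS = ∫dQ_rev/T = m c ln(T₂/T₁) = 757 × 2.45 × ln(260/307) = -308 J/K.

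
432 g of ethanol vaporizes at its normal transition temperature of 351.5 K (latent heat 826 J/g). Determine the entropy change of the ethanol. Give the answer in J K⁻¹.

Heat absorbed by the substance: Q = mL = 432 × 826 = 356832 J.
At constant T, ΔS = Q_rev/T = 356832 / 351.5 = 1020 J/K.

ΔS = 1020 J/K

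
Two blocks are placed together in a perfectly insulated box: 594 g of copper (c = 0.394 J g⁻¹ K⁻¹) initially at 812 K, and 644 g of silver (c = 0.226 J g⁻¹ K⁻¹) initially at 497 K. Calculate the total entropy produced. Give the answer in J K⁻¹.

Energy balance: T_f = (m₁c₁T₁ + m₂c₂T₂)/(m₁c₁ + m₂c₂) = 691.22 K.
ΔS₁ = m₁c₁ ln(T_f/T₁) = 234.036 × ln(691.22/812) = -37.69 J/K.
ΔS₂ = m₂c₂ ln(T_f/T₂) = 145.544 × ln(691.22/497) = 48.01 J/K.
ΔS_total = -37.69 + 48.01 = 10.3 J/K.

ΔS_total = 10.3 J/K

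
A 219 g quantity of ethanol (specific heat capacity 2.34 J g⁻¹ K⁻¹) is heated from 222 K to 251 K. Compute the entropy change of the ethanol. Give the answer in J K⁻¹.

ΔS = ∫dQ_rev/T = m c ln(T₂/T₁) = 219 × 2.34 × ln(251/222) = 62.9 J/K.

ΔS = 62.9 J/K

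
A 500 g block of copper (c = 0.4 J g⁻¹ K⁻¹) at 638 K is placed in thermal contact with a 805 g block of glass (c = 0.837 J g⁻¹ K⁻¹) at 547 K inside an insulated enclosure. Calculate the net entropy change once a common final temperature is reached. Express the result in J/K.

Energy balance: T_f = (m₁c₁T₁ + m₂c₂T₂)/(m₁c₁ + m₂c₂) = 567.83 K.
ΔS₁ = m₁c₁ ln(T_f/T₁) = 200 × ln(567.83/638) = -23.3 J/K.
ΔS₂ = m₂c₂ ln(T_f/T₂) = 673.785 × ln(567.83/547) = 25.18 J/K.
ΔS_total = -23.3 + 25.18 = 1.88 J/K.

ΔS_total = 1.88 J/K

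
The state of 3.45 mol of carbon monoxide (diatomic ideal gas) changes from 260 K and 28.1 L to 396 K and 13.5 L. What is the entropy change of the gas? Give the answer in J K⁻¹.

Entropy is a state function: ΔS = nC_V ln(T₂/T₁) + nR ln(V₂/V₁), with C_V = 5R/2 = 20.79 J mol⁻¹ K⁻¹ for a diatomic ideal gas.
ΔS = 3.45 × [20.79 × ln(396/260) + 8.314 × ln(13.5/28.1)] = 9.14 J/K.

ΔS = 9.14 J/K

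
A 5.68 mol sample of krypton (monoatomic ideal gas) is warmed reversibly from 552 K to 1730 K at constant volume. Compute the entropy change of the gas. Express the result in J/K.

At constant volume, ΔS = nC_V ln(T₂/T₁) with C_V = 3R/2 = 12.47 J mol⁻¹ K⁻¹.
ΔS = 5.68 × 12.47 × ln(1730/552) = 80.9 J/K.

ΔS = 80.9 J/K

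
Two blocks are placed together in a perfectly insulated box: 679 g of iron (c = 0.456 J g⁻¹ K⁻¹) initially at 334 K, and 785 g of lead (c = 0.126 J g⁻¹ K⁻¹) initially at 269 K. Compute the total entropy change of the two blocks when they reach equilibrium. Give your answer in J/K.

Energy balance: T_f = (m₁c₁T₁ + m₂c₂T₂)/(m₁c₁ + m₂c₂) = 318.26 K.
ΔS₁ = m₁c₁ ln(T_f/T₁) = 309.624 × ln(318.26/334) = -14.94 J/K.
ΔS₂ = m₂c₂ ln(T_f/T₂) = 98.91 × ln(318.26/269) = 16.63 J/K.
ΔS_total = -14.94 + 16.63 = 1.69 J/K.

ΔS_total = 1.69 J/K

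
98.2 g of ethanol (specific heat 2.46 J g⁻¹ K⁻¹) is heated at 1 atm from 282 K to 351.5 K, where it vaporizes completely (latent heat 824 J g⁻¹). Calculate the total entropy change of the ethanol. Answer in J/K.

ΔS = 283 J/K

Warming step: ΔS₁ = m c ln(T_tr/T_i) = 98.2 × 2.46 × ln(351.5/282) = 53.22 J/K.
Phase change: ΔS₂ = +mL/T_tr = 98.2 × 824 / 351.5 = 230.2 J/K.
ΔS_total = (53.22) + (230.2) = 283 J/K.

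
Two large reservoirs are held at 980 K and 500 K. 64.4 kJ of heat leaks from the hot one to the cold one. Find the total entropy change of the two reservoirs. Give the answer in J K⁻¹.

ΔS_hot = −Q/T_H = −64400/980 = -65.71 J/K and ΔS_cold = +Q/T_C = 64400/500 = 128.8 J/K.
ΔS_total = -65.71 + 128.8 = 63.1 J/K, positive as the second law requires.

ΔS_total = 63.1 J/K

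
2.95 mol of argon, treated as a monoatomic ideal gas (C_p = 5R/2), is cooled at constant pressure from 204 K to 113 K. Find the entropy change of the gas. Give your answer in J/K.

ΔS = -36.2 J/K

At constant pressure, ΔS = nC_p ln(T₂/T₁) with C_p = 5R/2 = 20.79 J mol⁻¹ K⁻¹.
ΔS = 2.95 × 20.79 × ln(113/204) = -36.2 J/K.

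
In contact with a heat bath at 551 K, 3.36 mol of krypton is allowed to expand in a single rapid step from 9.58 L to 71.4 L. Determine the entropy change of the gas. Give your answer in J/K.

Entropy is a state function, so ΔS_gas depends only on the end states.
For an isothermal ideal gas ΔS_gas = nR ln(V₂/V₁) = 3.36 × 8.314 × ln(71.4/9.58) = 56.1 J/K.

ΔS_gas = 56.1 J/K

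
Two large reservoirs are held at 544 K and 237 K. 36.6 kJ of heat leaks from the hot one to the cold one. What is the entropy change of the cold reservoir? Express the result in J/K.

ΔS_cold = 154 J/K

The cold reservoir gains heat Q, so ΔS_cold = +Q/T_C = 36600/237 = 154 J/K.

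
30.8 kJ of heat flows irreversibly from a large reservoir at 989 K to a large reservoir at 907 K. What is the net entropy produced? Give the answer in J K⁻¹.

ΔS_total = 2.82 J/K

ΔS_hot = −Q/T_H = −30800/989 = -31.14 J/K and ΔS_cold = +Q/T_C = 30800/907 = 33.96 J/K.
ΔS_total = -31.14 + 33.96 = 2.82 J/K, positive as the second law requires.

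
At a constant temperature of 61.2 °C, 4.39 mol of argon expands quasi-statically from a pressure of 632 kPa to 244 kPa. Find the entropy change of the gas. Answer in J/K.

ΔS_gas = 34.7 J/K

For an isothermal ideal gas ΔS_gas = nR ln(P₁/P₂) = 4.39 × 8.314 × ln(632/244) = 34.7 J/K.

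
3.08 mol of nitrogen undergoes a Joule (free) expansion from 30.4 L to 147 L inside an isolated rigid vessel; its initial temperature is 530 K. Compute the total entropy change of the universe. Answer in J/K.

ΔS_universe = 40.4 J/K

For an ideal gas in free expansion Q = 0 and W = 0, so T is unchanged.
Entropy is a state function; using a reversible isothermal path, ΔS_gas = nR ln(V₂/V₁) = 3.08 × 8.314 × ln(147/30.4) = 40.4 J/K.
The insulated surroundings exchange no heat, so ΔS_surr = 0 and ΔS_universe = ΔS_gas.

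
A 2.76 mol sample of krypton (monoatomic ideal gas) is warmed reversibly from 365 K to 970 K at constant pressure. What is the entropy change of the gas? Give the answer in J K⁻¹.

At constant pressure, ΔS = nC_p ln(T₂/T₁) with C_p = 5R/2 = 20.79 J mol⁻¹ K⁻¹.
ΔS = 2.76 × 20.79 × ln(970/365) = 56.1 J/K.

ΔS = 56.1 J/K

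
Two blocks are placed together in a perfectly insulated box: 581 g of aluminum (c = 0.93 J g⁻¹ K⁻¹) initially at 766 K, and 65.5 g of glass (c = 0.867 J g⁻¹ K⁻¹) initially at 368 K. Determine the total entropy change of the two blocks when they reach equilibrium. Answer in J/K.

ΔS_total = 11.4 J/K

Energy balance: T_f = (m₁c₁T₁ + m₂c₂T₂)/(m₁c₁ + m₂c₂) = 728.15 K.
ΔS₁ = m₁c₁ ln(T_f/T₁) = 540.33 × ln(728.15/766) = -27.38 J/K.
ΔS₂ = m₂c₂ ln(T_f/T₂) = 56.7885 × ln(728.15/368) = 38.75 J/K.
ΔS_total = -27.38 + 38.75 = 11.4 J/K.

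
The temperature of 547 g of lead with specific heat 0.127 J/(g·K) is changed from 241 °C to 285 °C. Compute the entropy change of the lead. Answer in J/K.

ΔS = 5.7 J/K

In kelvin: T₁ = 514.15 K, T₂ = 558.15 K. ΔS = ∫dQ_rev/T = m c ln(T₂/T₁) = 547 × 0.127 × ln(558.15/514.15) = 5.7 J/K.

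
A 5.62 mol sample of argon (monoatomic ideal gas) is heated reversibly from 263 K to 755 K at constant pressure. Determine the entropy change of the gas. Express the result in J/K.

ΔS = 123 J/K

At constant pressure, ΔS = nC_p ln(T₂/T₁) with C_p = 5R/2 = 20.79 J mol⁻¹ K⁻¹.
ΔS = 5.62 × 20.79 × ln(755/263) = 123 J/K.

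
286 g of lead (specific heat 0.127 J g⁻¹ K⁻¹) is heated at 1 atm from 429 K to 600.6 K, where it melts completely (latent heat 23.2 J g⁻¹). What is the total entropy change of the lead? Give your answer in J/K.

ΔS = 23.3 J/K

Warming step: ΔS₁ = m c ln(T_tr/T_i) = 286 × 0.127 × ln(600.6/429) = 12.22 J/K.
Phase change: ΔS₂ = +mL/T_tr = 286 × 23.2 / 600.6 = 11.05 J/K.
ΔS_total = (12.22) + (11.05) = 23.3 J/K.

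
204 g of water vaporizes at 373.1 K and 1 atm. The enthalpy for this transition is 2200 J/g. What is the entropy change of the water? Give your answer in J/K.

Heat absorbed by the substance: Q = mL = 204 × 2200 = 448800 J.
At constant T, ΔS = Q_rev/T = 448800 / 373.1 = 1200 J/K.

ΔS = 1200 J/K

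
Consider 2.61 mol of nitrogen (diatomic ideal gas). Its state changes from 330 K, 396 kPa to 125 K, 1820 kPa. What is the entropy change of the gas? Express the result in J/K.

ΔS = -107 J/K

ΔS = nC_p ln(T₂/T₁) − nR ln(P₂/P₁), with C_p = 7R/2 = 29.1 J mol⁻¹ K⁻¹ for a diatomic ideal gas.
ΔS = 2.61 × [29.1 × ln(125/330) − 8.314 × ln(1820/396)] = -107 J/K.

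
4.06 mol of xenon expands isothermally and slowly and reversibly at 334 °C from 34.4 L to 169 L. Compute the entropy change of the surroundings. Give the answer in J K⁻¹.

ΔS_surr = -53.7 J/K

For an isothermal ideal gas ΔS_gas = nR ln(V₂/V₁) = 4.06 × 8.314 × ln(169/34.4) = 53.7 J/K.
The process is reversible, so ΔS_surr = −ΔS_gas = -53.7 J/K and ΔS_universe = 0.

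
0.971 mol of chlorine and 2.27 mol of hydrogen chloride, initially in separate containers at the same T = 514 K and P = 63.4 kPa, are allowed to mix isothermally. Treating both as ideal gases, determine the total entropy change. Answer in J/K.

Mole fractions: x_A = 0.971/3.24 = 0.3, x_B = 0.7.
ΔS_mix = −R(n_A ln x_A + n_B ln x_B) = −8.314 × (0.971 ln 0.3 + 2.27 ln 0.7) = 16.5 J/K.

ΔS_mix = 16.5 J/K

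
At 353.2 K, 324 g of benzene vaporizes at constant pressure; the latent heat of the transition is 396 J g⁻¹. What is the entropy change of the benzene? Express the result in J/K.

Heat absorbed by the substance: Q = mL = 324 × 396 = 128304 J.
At constant T, ΔS = Q_rev/T = 128304 / 353.2 = 363 J/K.

ΔS = 363 J/K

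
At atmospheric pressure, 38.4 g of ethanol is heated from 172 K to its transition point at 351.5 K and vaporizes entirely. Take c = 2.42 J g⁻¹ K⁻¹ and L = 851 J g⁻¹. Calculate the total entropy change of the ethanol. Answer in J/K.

ΔS = 159 J/K

Warming step: ΔS₁ = m c ln(T_tr/T_i) = 38.4 × 2.42 × ln(351.5/172) = 66.42 J/K.
Phase change: ΔS₂ = +mL/T_tr = 38.4 × 851 / 351.5 = 92.97 J/K.
ΔS_total = (66.42) + (92.97) = 159 J/K.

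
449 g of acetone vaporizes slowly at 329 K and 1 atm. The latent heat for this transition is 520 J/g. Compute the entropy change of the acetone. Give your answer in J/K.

ΔS = 710 J/K

Heat absorbed by the substance: Q = mL = 449 × 520 = 233480 J.
At constant T, ΔS = Q_rev/T = 233480 / 329 = 710 J/K.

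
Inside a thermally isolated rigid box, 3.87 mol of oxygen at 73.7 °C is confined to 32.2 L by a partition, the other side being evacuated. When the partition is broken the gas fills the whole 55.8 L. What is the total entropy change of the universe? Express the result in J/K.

For an ideal gas in free expansion Q = 0 and W = 0, so T is unchanged.
Entropy is a state function; using a reversible isothermal path, ΔS_gas = nR ln(V₂/V₁) = 3.87 × 8.314 × ln(55.8/32.2) = 17.7 J/K.
The insulated surroundings exchange no heat, so ΔS_surr = 0 and ΔS_universe = ΔS_gas.

ΔS_universe = 17.7 J/K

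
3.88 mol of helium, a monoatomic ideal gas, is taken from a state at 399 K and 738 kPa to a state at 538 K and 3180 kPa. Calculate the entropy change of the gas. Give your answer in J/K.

ΔS = nC_p ln(T₂/T₁) − nR ln(P₂/P₁), with C_p = 5R/2 = 20.79 J mol⁻¹ K⁻¹ for a monoatomic ideal gas.
ΔS = 3.88 × [20.79 × ln(538/399) − 8.314 × ln(3180/738)] = -23 J/K.

ΔS = -23 J/K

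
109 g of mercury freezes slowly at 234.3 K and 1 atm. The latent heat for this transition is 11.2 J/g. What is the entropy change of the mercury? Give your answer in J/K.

ΔS = -5.21 J/K

Heat released by the substance: Q = −mL = −109 × 11.2 = −1220.8 J.
At constant T, ΔS = Q_rev/T = −1220.8 / 234.3 = -5.21 J/K.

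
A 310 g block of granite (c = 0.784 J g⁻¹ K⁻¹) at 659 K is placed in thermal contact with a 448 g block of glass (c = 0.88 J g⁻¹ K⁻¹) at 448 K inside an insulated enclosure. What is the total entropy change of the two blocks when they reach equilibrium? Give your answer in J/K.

ΔS_total = 11.5 J/K

Energy balance: T_f = (m₁c₁T₁ + m₂c₂T₂)/(m₁c₁ + m₂c₂) = 528.47 K.
ΔS₁ = m₁c₁ ln(T_f/T₁) = 243.04 × ln(528.47/659) = -53.65 J/K.
ΔS₂ = m₂c₂ ln(T_f/T₂) = 394.24 × ln(528.47/448) = 65.13 J/K.
ΔS_total = -53.65 + 65.13 = 11.5 J/K.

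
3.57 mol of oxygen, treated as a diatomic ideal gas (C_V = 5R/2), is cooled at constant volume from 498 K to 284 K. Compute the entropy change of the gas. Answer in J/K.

At constant volume, ΔS = nC_V ln(T₂/T₁) with C_V = 5R/2 = 20.79 J mol⁻¹ K⁻¹.
ΔS = 3.57 × 20.79 × ln(284/498) = -41.7 J/K.

ΔS = -41.7 J/K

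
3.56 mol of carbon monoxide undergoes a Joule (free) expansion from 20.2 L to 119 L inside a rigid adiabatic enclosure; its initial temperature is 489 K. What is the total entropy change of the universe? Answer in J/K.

No heat is exchanged and no work is done, so the ideal-gas temperature stays constant.
Entropy is a state function; using a reversible isothermal path, ΔS_gas = nR ln(V₂/V₁) = 3.56 × 8.314 × ln(119/20.2) = 52.5 J/K.
The insulated surroundings exchange no heat, so ΔS_surr = 0 and ΔS_universe = ΔS_gas.

ΔS_universe = 52.5 J/K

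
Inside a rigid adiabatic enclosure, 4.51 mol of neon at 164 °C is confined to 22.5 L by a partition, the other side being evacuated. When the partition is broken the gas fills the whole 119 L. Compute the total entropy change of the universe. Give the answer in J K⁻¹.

ΔS_universe = 62.5 J/K

For an ideal gas in free expansion Q = 0 and W = 0, so T is unchanged.
Entropy is a state function; using a reversible isothermal path, ΔS_gas = nR ln(V₂/V₁) = 4.51 × 8.314 × ln(119/22.5) = 62.5 J/K.
The insulated surroundings exchange no heat, so ΔS_surr = 0 and ΔS_universe = ΔS_gas.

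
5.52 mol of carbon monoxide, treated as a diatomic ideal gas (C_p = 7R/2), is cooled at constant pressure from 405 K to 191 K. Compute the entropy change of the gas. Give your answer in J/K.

ΔS = -121 J/K

At constant pressure, ΔS = nC_p ln(T₂/T₁) with C_p = 7R/2 = 29.1 J mol⁻¹ K⁻¹.
ΔS = 5.52 × 29.1 × ln(191/405) = -121 J/K.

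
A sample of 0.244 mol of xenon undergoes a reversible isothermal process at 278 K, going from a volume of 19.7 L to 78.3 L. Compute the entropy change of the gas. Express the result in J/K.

ΔS_gas = 2.8 J/K

For an isothermal ideal gas ΔS_gas = nR ln(V₂/V₁) = 0.244 × 8.314 × ln(78.3/19.7) = 2.8 J/K.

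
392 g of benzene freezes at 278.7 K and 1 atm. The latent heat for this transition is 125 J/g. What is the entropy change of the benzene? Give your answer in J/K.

Heat released by the substance: Q = −mL = −392 × 125 = −49000 J.
At constant T, ΔS = Q_rev/T = −49000 / 278.7 = -176 J/K.

ΔS = -176 J/K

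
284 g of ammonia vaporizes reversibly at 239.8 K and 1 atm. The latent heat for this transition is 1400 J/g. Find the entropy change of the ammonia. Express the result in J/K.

ΔS = 1660 J/K

Heat absorbed by the substance: Q = mL = 284 × 1400 = 397600 J.
At constant T, ΔS = Q_rev/T = 397600 / 239.8 = 1660 J/K.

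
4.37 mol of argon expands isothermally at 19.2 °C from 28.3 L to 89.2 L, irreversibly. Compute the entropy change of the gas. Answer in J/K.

ΔS_gas = 41.7 J/K

Entropy is a state function, so ΔS_gas depends only on the end states.
For an isothermal ideal gas ΔS_gas = nR ln(V₂/V₁) = 4.37 × 8.314 × ln(89.2/28.3) = 41.7 J/K.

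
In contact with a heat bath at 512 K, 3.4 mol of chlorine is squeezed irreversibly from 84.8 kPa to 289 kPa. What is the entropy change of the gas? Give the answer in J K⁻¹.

ΔS_gas = -34.7 J/K

Entropy is a state function, so ΔS_gas depends only on the end states.
For an isothermal ideal gas ΔS_gas = nR ln(P₁/P₂) = 3.4 × 8.314 × ln(84.8/289) = -34.7 J/K.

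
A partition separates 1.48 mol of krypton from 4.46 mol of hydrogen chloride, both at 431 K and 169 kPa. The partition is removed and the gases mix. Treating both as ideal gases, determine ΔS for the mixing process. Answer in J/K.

Mole fractions: x_A = 1.48/5.94 = 0.249, x_B = 0.751.
ΔS_mix = −R(n_A ln x_A + n_B ln x_B) = −8.314 × (1.48 ln 0.249 + 4.46 ln 0.751) = 27.7 J/K.

ΔS_mix = 27.7 J/K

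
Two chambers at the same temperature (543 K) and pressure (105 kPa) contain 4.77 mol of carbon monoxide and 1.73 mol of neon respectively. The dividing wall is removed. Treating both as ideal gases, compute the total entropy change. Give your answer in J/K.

ΔS_mix = 31.3 J/K

Mole fractions: x_A = 4.77/6.5 = 0.734, x_B = 0.266.
ΔS_mix = −R(n_A ln x_A + n_B ln x_B) = −8.314 × (4.77 ln 0.734 + 1.73 ln 0.266) = 31.3 J/K.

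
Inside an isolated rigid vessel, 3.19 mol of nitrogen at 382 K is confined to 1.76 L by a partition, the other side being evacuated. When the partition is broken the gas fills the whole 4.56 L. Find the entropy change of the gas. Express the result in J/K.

ΔS_gas = 25.2 J/K

For an ideal gas in free expansion Q = 0 and W = 0, so T is unchanged.
Entropy is a state function; using a reversible isothermal path, ΔS_gas = nR ln(V₂/V₁) = 3.19 × 8.314 × ln(4.56/1.76) = 25.2 J/K.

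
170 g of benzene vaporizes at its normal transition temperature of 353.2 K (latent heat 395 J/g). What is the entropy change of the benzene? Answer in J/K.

ΔS = 190 J/K

Heat absorbed by the substance: Q = mL = 170 × 395 = 67150 J.
At constant T, ΔS = Q_rev/T = 67150 / 353.2 = 190 J/K.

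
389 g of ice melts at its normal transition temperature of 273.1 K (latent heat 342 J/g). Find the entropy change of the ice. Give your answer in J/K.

ΔS = 487 J/K

Heat absorbed by the substance: Q = mL = 389 × 342 = 133038 J.
At constant T, ΔS = Q_rev/T = 133038 / 273.1 = 487 J/K.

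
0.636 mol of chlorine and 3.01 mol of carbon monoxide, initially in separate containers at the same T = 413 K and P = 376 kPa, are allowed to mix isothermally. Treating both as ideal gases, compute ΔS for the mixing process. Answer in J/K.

Mole fractions: x_A = 0.636/3.65 = 0.174, x_B = 0.826.
ΔS_mix = −R(n_A ln x_A + n_B ln x_B) = −8.314 × (0.636 ln 0.174 + 3.01 ln 0.826) = 14 J/K.

ΔS_mix = 14 J/K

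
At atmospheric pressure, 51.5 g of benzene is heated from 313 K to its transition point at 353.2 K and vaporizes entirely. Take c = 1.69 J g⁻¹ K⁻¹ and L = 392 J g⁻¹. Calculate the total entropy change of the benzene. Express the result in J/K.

Warming step: ΔS₁ = m c ln(T_tr/T_i) = 51.5 × 1.69 × ln(353.2/313) = 10.52 J/K.
Phase change: ΔS₂ = +mL/T_tr = 51.5 × 392 / 353.2 = 57.16 J/K.
ΔS_total = (10.52) + (57.16) = 67.7 J/K.

ΔS = 67.7 J/K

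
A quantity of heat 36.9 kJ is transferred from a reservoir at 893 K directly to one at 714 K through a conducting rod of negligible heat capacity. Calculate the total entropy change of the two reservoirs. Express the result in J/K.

ΔS_hot = −Q/T_H = −36900/893 = -41.32 J/K and ΔS_cold = +Q/T_C = 36900/714 = 51.68 J/K.
ΔS_total = -41.32 + 51.68 = 10.4 J/K, positive as the second law requires.

ΔS_total = 10.4 J/K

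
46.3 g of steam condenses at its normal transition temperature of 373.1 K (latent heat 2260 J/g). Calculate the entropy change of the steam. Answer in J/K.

ΔS = -280 J/K

Heat released by the substance: Q = −mL = −46.3 × 2260 = −104638 J.
At constant T, ΔS = Q_rev/T = −104638 / 373.1 = -280 J/K.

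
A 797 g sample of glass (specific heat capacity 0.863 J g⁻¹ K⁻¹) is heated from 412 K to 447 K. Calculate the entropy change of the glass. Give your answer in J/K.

ΔS = 56.1 J/K

ΔS = ∫dQ_rev/T = m c ln(T₂/T₁) = 797 × 0.863 × ln(447/412) = 56.1 J/K.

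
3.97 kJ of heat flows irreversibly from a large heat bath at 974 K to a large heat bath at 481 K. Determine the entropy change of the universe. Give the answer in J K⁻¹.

ΔS_hot = −Q/T_H = −3970/974 = -4.076 J/K and ΔS_cold = +Q/T_C = 3970/481 = 8.254 J/K.
ΔS_total = -4.076 + 8.254 = 4.18 J/K, positive as the second law requires.

ΔS_total = 4.18 J/K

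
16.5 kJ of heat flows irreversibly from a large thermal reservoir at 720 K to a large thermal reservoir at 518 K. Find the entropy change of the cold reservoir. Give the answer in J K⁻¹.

ΔS_cold = 31.9 J/K

The cold reservoir gains heat Q, so ΔS_cold = +Q/T_C = 16500/518 = 31.9 J/K.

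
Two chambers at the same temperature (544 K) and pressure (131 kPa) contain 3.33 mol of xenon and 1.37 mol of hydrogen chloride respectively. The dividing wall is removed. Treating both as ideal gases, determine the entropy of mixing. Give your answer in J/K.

ΔS_mix = 23.6 J/K

Mole fractions: x_A = 3.33/4.7 = 0.709, x_B = 0.291.
ΔS_mix = −R(n_A ln x_A + n_B ln x_B) = −8.314 × (3.33 ln 0.709 + 1.37 ln 0.291) = 23.6 J/K.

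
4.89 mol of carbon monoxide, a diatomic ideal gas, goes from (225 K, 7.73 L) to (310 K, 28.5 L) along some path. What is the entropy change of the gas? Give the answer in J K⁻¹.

ΔS = 85.6 J/K

Entropy is a state function: ΔS = nC_V ln(T₂/T₁) + nR ln(V₂/V₁), with C_V = 5R/2 = 20.79 J mol⁻¹ K⁻¹ for a diatomic ideal gas.
ΔS = 4.89 × [20.79 × ln(310/225) + 8.314 × ln(28.5/7.73)] = 85.6 J/K.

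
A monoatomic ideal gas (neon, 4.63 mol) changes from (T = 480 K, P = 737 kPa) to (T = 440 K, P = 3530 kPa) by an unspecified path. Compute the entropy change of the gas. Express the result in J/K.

ΔS = -68.7 J/K

ΔS = nC_p ln(T₂/T₁) − nR ln(P₂/P₁), with C_p = 5R/2 = 20.79 J mol⁻¹ K⁻¹ for a monoatomic ideal gas.
ΔS = 4.63 × [20.79 × ln(440/480) − 8.314 × ln(3530/737)] = -68.7 J/K.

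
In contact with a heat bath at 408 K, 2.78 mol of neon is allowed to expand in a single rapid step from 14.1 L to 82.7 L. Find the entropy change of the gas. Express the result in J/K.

ΔS_gas = 40.9 J/K

Entropy is a state function, so ΔS_gas depends only on the end states.
For an isothermal ideal gas ΔS_gas = nR ln(V₂/V₁) = 2.78 × 8.314 × ln(82.7/14.1) = 40.9 J/K.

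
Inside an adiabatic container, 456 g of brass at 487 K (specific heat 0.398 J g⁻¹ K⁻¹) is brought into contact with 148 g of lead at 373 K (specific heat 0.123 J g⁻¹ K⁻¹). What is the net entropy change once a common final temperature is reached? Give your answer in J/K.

Energy balance: T_f = (m₁c₁T₁ + m₂c₂T₂)/(m₁c₁ + m₂c₂) = 476.61 K.
ΔS₁ = m₁c₁ ln(T_f/T₁) = 181.488 × ln(476.61/487) = -3.915 J/K.
ΔS₂ = m₂c₂ ln(T_f/T₂) = 18.204 × ln(476.61/373) = 4.462 J/K.
ΔS_total = -3.915 + 4.462 = 0.547 J/K.

ΔS_total = 0.547 J/K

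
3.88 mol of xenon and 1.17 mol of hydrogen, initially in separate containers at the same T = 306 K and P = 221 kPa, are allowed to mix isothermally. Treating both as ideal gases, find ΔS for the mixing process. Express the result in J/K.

Mole fractions: x_A = 3.88/5.05 = 0.768, x_B = 0.232.
ΔS_mix = −R(n_A ln x_A + n_B ln x_B) = −8.314 × (3.88 ln 0.768 + 1.17 ln 0.232) = 22.7 J/K.

ΔS_mix = 22.7 J/K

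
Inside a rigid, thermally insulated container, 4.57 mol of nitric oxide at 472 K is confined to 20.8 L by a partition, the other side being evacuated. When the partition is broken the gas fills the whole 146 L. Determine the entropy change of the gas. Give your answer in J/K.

ΔS_gas = 74 J/K

No heat is exchanged and no work is done, so the ideal-gas temperature stays constant.
Entropy is a state function; using a reversible isothermal path, ΔS_gas = nR ln(V₂/V₁) = 4.57 × 8.314 × ln(146/20.8) = 74 J/K.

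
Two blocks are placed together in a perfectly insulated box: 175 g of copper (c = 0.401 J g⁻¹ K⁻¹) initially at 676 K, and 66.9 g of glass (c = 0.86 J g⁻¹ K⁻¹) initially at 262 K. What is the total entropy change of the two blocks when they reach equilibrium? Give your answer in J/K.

Energy balance: T_f = (m₁c₁T₁ + m₂c₂T₂)/(m₁c₁ + m₂c₂) = 489.49 K.
ΔS₁ = m₁c₁ ln(T_f/T₁) = 70.175 × ln(489.49/676) = -22.65 J/K.
ΔS₂ = m₂c₂ ln(T_f/T₂) = 57.534 × ln(489.49/262) = 35.96 J/K.
ΔS_total = -22.65 + 35.96 = 13.3 J/K.

ΔS_total = 13.3 J/K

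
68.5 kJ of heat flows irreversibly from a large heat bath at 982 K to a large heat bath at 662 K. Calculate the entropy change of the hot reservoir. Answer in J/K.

The hot reservoir loses heat Q, so ΔS_hot = −Q/T_H = −68500/982 = -69.8 J/K.

ΔS_hot = -69.8 J/K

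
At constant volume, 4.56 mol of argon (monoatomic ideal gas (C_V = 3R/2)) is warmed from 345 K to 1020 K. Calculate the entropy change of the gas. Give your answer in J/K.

ΔS = 61.6 J/K

At constant volume, ΔS = nC_V ln(T₂/T₁) with C_V = 3R/2 = 12.47 J mol⁻¹ K⁻¹.
ΔS = 4.56 × 12.47 × ln(1020/345) = 61.6 J/K.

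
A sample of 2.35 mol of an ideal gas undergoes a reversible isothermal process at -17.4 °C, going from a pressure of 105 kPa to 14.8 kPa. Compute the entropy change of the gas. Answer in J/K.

For an isothermal ideal gas ΔS_gas = nR ln(P₁/P₂) = 2.35 × 8.314 × ln(105/14.8) = 38.3 J/K.

ΔS_gas = 38.3 J/K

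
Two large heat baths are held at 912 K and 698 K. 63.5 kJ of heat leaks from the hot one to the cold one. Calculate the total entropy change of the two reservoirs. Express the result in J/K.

ΔS_total = 21.3 J/K

ΔS_hot = −Q/T_H = −63500/912 = -69.63 J/K and ΔS_cold = +Q/T_C = 63500/698 = 90.97 J/K.
ΔS_total = -69.63 + 90.97 = 21.3 J/K, positive as the second law requires.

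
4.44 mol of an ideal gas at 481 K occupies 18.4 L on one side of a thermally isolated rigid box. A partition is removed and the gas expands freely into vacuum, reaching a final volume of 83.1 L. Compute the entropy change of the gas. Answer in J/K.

For an ideal gas in free expansion Q = 0 and W = 0, so T is unchanged.
Entropy is a state function; using a reversible isothermal path, ΔS_gas = nR ln(V₂/V₁) = 4.44 × 8.314 × ln(83.1/18.4) = 55.7 J/K.

ΔS_gas = 55.7 J/K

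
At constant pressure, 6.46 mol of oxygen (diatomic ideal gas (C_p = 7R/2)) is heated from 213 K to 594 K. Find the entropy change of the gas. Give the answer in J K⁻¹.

ΔS = 193 J/K

At constant pressure, ΔS = nC_p ln(T₂/T₁) with C_p = 7R/2 = 29.1 J mol⁻¹ K⁻¹.
ΔS = 6.46 × 29.1 × ln(594/213) = 193 J/K.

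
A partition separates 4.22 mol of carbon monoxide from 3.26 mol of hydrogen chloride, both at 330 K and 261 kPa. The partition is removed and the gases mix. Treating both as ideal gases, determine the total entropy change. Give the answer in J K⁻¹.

ΔS_mix = 42.6 J/K

Mole fractions: x_A = 4.22/7.48 = 0.564, x_B = 0.436.
ΔS_mix = −R(n_A ln x_A + n_B ln x_B) = −8.314 × (4.22 ln 0.564 + 3.26 ln 0.436) = 42.6 J/K.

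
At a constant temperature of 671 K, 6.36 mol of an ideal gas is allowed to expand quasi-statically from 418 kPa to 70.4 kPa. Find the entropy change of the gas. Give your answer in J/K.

For an isothermal ideal gas ΔS_gas = nR ln(P₁/P₂) = 6.36 × 8.314 × ln(418/70.4) = 94.2 J/K.

ΔS_gas = 94.2 J/K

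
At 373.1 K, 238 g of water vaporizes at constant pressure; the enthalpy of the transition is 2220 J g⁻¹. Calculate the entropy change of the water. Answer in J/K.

Heat absorbed by the substance: Q = mL = 238 × 2220 = 528360 J.
At constant T, ΔS = Q_rev/T = 528360 / 373.1 = 1420 J/K.

ΔS = 1420 J/K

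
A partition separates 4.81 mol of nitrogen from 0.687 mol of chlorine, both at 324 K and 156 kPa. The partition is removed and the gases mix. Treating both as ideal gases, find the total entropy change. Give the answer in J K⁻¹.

Mole fractions: x_A = 4.81/5.5 = 0.875, x_B = 0.125.
ΔS_mix = −R(n_A ln x_A + n_B ln x_B) = −8.314 × (4.81 ln 0.875 + 0.687 ln 0.125) = 17.2 J/K.

ΔS_mix = 17.2 J/K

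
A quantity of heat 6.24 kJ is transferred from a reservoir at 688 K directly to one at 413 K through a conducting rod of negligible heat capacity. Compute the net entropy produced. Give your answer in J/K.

ΔS_hot = −Q/T_H = −6240/688 = -9.07 J/K and ΔS_cold = +Q/T_C = 6240/413 = 15.11 J/K.
ΔS_total = -9.07 + 15.11 = 6.04 J/K, positive as the second law requires.

ΔS_total = 6.04 J/K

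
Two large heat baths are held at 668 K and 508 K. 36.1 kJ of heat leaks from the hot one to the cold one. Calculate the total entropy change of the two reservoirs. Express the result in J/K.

ΔS_hot = −Q/T_H = −36100/668 = -54.04 J/K and ΔS_cold = +Q/T_C = 36100/508 = 71.06 J/K.
ΔS_total = -54.04 + 71.06 = 17 J/K, positive as the second law requires.

ΔS_total = 17 J/K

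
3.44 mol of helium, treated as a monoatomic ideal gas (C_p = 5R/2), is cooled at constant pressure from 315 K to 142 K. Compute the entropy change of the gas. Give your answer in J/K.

ΔS = -57 J/K

At constant pressure, ΔS = nC_p ln(T₂/T₁) with C_p = 5R/2 = 20.79 J mol⁻¹ K⁻¹.
ΔS = 3.44 × 20.79 × ln(142/315) = -57 J/K.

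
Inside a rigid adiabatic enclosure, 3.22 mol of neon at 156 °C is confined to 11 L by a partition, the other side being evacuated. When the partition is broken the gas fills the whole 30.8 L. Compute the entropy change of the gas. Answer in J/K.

ΔS_gas = 27.6 J/K

For an ideal gas in free expansion Q = 0 and W = 0, so T is unchanged.
Entropy is a state function; using a reversible isothermal path, ΔS_gas = nR ln(V₂/V₁) = 3.22 × 8.314 × ln(30.8/11) = 27.6 J/K.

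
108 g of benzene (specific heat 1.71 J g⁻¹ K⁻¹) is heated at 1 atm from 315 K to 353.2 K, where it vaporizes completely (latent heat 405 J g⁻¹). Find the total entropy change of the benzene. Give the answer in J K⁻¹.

ΔS = 145 J/K

Warming step: ΔS₁ = m c ln(T_tr/T_i) = 108 × 1.71 × ln(353.2/315) = 21.14 J/K.
Phase change: ΔS₂ = +mL/T_tr = 108 × 405 / 353.2 = 123.8 J/K.
ΔS_total = (21.14) + (123.8) = 145 J/K.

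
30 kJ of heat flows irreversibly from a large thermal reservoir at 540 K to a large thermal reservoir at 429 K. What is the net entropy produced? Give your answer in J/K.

ΔS_hot = −Q/T_H = −30000/540 = -55.56 J/K and ΔS_cold = +Q/T_C = 30000/429 = 69.93 J/K.
ΔS_total = -55.56 + 69.93 = 14.4 J/K, positive as the second law requires.

ΔS_total = 14.4 J/K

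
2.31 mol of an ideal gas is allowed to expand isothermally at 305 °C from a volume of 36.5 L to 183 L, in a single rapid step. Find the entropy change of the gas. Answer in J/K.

ΔS_gas = 31 J/K

Entropy is a state function, so ΔS_gas depends only on the end states.
For an isothermal ideal gas ΔS_gas = nR ln(V₂/V₁) = 2.31 × 8.314 × ln(183/36.5) = 31 J/K.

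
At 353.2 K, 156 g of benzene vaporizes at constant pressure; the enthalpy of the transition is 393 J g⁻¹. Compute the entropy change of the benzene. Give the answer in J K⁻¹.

Heat absorbed by the substance: Q = mL = 156 × 393 = 61308 J.
At constant T, ΔS = Q_rev/T = 61308 / 353.2 = 174 J/K.

ΔS = 174 J/K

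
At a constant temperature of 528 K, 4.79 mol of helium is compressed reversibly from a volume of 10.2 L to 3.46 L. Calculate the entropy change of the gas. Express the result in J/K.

For an isothermal ideal gas ΔS_gas = nR ln(V₂/V₁) = 4.79 × 8.314 × ln(3.46/10.2) = -43.1 J/K.

ΔS_gas = -43.1 J/K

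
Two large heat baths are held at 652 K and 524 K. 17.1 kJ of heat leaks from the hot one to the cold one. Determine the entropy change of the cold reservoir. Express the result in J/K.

ΔS_cold = 32.6 J/K

The cold reservoir gains heat Q, so ΔS_cold = +Q/T_C = 17100/524 = 32.6 J/K.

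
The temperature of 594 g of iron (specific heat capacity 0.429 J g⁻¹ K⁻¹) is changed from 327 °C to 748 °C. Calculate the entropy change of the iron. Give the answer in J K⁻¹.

ΔS = 135 J/K

In kelvin: T₁ = 600.15 K, T₂ = 1021.15 K. ΔS = ∫dQ_rev/T = m c ln(T₂/T₁) = 594 × 0.429 × ln(1021.15/600.15) = 135 J/K.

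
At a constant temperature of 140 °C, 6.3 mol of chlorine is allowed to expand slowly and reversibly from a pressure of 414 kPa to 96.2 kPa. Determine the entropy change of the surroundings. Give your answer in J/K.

ΔS_surr = -76.4 J/K

For an isothermal ideal gas ΔS_gas = nR ln(P₁/P₂) = 6.3 × 8.314 × ln(414/96.2) = 76.4 J/K.
The process is reversible, so ΔS_surr = −ΔS_gas = -76.4 J/K and ΔS_universe = 0.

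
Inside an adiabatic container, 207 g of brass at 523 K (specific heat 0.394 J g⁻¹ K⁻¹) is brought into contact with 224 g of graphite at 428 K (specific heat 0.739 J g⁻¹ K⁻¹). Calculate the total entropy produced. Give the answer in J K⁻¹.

Energy balance: T_f = (m₁c₁T₁ + m₂c₂T₂)/(m₁c₁ + m₂c₂) = 459.36 K.
ΔS₁ = m₁c₁ ln(T_f/T₁) = 81.558 × ln(459.36/523) = -10.58 J/K.
ΔS₂ = m₂c₂ ln(T_f/T₂) = 165.536 × ln(459.36/428) = 11.7 J/K.
ΔS_total = -10.58 + 11.7 = 1.12 J/K.

ΔS_total = 1.12 J/K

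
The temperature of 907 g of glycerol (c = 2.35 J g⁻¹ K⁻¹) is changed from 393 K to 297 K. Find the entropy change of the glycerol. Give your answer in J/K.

ΔS = ∫dQ_rev/T = m c ln(T₂/T₁) = 907 × 2.35 × ln(297/393) = -597 J/K.

ΔS = -597 J/K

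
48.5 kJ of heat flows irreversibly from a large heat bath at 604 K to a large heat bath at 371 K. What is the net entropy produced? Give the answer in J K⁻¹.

ΔS_total = 50.4 J/K

ΔS_hot = −Q/T_H = −48500/604 = -80.3 J/K and ΔS_cold = +Q/T_C = 48500/371 = 130.7 J/K.
ΔS_total = -80.3 + 130.7 = 50.4 J/K, positive as the second law requires.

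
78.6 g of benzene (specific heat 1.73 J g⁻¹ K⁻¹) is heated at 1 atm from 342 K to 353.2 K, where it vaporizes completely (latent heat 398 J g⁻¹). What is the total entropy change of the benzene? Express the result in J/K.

ΔS = 93 J/K

Warming step: ΔS₁ = m c ln(T_tr/T_i) = 78.6 × 1.73 × ln(353.2/342) = 4.382 J/K.
Phase change: ΔS₂ = +mL/T_tr = 78.6 × 398 / 353.2 = 88.57 J/K.
ΔS_total = (4.382) + (88.57) = 93 J/K.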